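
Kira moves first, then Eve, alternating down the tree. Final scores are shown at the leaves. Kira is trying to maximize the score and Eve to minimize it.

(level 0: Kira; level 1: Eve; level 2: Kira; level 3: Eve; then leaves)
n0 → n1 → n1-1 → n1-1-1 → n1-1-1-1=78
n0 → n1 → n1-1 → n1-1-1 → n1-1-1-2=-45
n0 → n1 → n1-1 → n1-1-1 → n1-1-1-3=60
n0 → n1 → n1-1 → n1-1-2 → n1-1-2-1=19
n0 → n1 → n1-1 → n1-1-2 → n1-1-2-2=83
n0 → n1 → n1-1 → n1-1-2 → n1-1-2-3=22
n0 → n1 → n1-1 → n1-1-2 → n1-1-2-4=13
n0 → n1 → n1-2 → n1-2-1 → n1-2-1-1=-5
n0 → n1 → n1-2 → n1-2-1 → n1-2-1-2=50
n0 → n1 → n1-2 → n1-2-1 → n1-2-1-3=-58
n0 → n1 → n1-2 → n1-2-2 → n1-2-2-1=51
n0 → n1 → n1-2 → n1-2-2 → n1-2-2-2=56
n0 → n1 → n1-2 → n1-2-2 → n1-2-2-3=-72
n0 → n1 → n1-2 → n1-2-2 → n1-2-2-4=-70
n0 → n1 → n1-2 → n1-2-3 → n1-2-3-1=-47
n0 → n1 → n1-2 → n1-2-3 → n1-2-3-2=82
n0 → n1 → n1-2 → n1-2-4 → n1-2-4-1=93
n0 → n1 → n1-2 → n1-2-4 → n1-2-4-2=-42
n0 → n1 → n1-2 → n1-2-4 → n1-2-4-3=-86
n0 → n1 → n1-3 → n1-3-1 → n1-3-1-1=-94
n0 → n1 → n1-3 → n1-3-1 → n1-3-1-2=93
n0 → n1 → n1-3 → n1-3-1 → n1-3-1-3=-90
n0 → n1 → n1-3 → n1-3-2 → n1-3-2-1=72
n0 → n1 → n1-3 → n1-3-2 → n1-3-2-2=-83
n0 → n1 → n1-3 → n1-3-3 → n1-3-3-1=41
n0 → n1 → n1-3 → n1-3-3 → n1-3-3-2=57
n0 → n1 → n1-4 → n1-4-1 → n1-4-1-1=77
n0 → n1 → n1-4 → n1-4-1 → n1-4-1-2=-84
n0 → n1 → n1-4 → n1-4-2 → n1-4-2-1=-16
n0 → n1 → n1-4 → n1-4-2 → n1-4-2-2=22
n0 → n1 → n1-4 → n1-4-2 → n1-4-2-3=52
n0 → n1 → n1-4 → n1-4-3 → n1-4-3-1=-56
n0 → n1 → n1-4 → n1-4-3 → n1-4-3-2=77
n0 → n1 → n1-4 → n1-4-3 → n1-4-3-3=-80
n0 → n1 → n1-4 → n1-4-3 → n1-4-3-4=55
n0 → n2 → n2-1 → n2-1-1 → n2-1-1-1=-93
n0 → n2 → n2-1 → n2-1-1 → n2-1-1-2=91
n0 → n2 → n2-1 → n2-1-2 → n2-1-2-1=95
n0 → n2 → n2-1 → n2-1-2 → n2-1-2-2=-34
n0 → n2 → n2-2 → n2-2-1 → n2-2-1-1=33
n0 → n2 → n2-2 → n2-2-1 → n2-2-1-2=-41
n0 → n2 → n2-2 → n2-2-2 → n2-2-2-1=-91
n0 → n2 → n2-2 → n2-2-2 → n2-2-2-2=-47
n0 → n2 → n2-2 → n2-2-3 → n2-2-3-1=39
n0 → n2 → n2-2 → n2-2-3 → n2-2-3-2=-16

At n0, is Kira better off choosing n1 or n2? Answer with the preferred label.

n1-1-1 (Eve): min(78, -45, 60) = -45
n1-1-2 (Eve): min(19, 83, 22, 13) = 13
n1-1 (Kira): max(-45, 13) = 13
n1-2-1 (Eve): min(-5, 50, -58) = -58
n1-2-2 (Eve): min(51, 56, -72, -70) = -72
n1-2-3 (Eve): min(-47, 82) = -47
n1-2-4 (Eve): min(93, -42, -86) = -86
n1-2 (Kira): max(-58, -72, -47, -86) = -47
n1-3-1 (Eve): min(-94, 93, -90) = -94
n1-3-2 (Eve): min(72, -83) = -83
n1-3-3 (Eve): min(41, 57) = 41
n1-3 (Kira): max(-94, -83, 41) = 41
n1-4-1 (Eve): min(77, -84) = -84
n1-4-2 (Eve): min(-16, 22, 52) = -16
n1-4-3 (Eve): min(-56, 77, -80, 55) = -80
n1-4 (Kira): max(-84, -16, -80) = -16
n1 (Eve): min(13, -47, 41, -16) = -47
n2-1-1 (Eve): min(-93, 91) = -93
n2-1-2 (Eve): min(95, -34) = -34
n2-1 (Kira): max(-93, -34) = -34
n2-2-1 (Eve): min(33, -41) = -41
n2-2-2 (Eve): min(-91, -47) = -91
n2-2-3 (Eve): min(39, -16) = -16
n2-2 (Kira): max(-41, -91, -16) = -16
n2 (Eve): min(-34, -16) = -34
Kira prefers the higher value; n1=-47, n2=-34. n2 is better since -34 > -47.

n2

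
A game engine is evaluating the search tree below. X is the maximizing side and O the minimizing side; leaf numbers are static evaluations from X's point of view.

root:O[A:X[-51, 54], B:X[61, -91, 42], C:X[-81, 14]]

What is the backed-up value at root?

14

A (X): max(-51, 54) = 54
B (X): max(61, -91, 42) = 61
C (X): max(-81, 14) = 14
root (O): min(54, 61, 14) = 14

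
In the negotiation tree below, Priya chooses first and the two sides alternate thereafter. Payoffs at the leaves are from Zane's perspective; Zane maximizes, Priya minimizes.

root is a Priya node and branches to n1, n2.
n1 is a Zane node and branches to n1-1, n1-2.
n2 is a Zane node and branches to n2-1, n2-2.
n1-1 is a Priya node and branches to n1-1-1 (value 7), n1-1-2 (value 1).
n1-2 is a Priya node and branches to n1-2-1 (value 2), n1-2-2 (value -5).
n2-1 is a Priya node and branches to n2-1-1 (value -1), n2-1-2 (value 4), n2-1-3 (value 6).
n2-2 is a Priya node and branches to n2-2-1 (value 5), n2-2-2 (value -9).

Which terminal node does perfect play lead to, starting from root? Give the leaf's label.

n2-1-1

n1-1 (Priya): min(7, 1) = 1
n1-2 (Priya): min(2, -5) = -5
n1 (Zane): max(1, -5) = 1
n2-1 (Priya): min(-1, 4, 6) = -1
n2-2 (Priya): min(5, -9) = -9
n2 (Zane): max(-1, -9) = -1
root (Priya): min(1, -1) = -1
At root, Priya picks n2 (lowest: -1).
At n2, Zane picks n2-1 (highest: -1).
At n2-1, Priya picks n2-1-1 (lowest: -1).
Terminal value -1.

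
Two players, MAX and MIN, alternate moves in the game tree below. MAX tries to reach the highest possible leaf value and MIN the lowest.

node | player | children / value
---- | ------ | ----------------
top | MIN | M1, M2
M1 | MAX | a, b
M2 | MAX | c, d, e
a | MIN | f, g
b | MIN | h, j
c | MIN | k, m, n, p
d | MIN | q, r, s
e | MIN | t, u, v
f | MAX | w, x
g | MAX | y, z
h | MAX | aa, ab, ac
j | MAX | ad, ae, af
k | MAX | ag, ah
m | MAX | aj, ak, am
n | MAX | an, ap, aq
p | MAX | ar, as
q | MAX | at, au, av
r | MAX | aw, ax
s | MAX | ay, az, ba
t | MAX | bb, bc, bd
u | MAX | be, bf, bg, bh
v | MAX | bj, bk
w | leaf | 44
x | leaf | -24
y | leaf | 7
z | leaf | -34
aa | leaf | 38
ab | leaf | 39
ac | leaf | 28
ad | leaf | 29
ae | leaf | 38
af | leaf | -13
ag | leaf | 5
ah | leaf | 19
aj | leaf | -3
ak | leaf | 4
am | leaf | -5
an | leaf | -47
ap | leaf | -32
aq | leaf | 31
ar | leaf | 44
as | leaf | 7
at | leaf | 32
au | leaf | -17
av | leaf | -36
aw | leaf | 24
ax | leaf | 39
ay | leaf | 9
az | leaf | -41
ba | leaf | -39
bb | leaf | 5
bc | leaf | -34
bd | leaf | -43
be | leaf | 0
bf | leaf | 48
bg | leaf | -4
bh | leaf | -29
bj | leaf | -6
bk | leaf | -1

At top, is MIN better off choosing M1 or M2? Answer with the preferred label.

f (MAX): max(44, -24) = 44
g (MAX): max(7, -34) = 7
a (MIN): min(44, 7) = 7
h (MAX): max(38, 39, 28) = 39
j (MAX): max(29, 38, -13) = 38
b (MIN): min(39, 38) = 38
M1 (MAX): max(7, 38) = 38
k (MAX): max(5, 19) = 19
m (MAX): max(-3, 4, -5) = 4
n (MAX): max(-47, -32, 31) = 31
p (MAX): max(44, 7) = 44
c (MIN): min(19, 4, 31, 44) = 4
q (MAX): max(32, -17, -36) = 32
r (MAX): max(24, 39) = 39
s (MAX): max(9, -41, -39) = 9
d (MIN): min(32, 39, 9) = 9
t (MAX): max(5, -34, -43) = 5
u (MAX): max(0, 48, -4, -29) = 48
v (MAX): max(-6, -1) = -1
e (MIN): min(5, 48, -1) = -1
M2 (MAX): max(4, 9, -1) = 9
MIN prefers the lower value; M1=38, M2=9. M2 is better since 9 < 38.

M2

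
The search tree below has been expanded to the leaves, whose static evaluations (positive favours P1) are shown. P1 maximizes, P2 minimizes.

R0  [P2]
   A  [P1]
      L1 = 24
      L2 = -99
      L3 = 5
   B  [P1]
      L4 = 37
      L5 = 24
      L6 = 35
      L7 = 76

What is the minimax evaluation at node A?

A (P1): max(24, -99, 5) = 24

24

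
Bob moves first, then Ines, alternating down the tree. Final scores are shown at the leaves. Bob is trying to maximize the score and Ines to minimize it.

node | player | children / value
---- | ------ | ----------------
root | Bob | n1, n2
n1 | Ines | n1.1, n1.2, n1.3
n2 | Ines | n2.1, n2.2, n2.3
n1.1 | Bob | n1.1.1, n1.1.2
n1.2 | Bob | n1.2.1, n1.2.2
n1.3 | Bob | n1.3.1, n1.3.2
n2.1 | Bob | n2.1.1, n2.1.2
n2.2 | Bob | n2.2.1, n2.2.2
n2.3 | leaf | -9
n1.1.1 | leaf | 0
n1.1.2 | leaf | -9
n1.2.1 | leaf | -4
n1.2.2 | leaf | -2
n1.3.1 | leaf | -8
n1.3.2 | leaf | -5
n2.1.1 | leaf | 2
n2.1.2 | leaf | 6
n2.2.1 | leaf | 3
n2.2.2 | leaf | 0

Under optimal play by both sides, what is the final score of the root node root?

-5

n1.1 (Bob): max(0, -9) = 0
n1.2 (Bob): max(-4, -2) = -2
n1.3 (Bob): max(-8, -5) = -5
n1 (Ines): min(0, -2, -5) = -5
n2.1 (Bob): max(2, 6) = 6
n2.2 (Bob): max(3, 0) = 3
n2 (Ines): min(6, 3, -9) = -9
root (Bob): max(-5, -9) = -5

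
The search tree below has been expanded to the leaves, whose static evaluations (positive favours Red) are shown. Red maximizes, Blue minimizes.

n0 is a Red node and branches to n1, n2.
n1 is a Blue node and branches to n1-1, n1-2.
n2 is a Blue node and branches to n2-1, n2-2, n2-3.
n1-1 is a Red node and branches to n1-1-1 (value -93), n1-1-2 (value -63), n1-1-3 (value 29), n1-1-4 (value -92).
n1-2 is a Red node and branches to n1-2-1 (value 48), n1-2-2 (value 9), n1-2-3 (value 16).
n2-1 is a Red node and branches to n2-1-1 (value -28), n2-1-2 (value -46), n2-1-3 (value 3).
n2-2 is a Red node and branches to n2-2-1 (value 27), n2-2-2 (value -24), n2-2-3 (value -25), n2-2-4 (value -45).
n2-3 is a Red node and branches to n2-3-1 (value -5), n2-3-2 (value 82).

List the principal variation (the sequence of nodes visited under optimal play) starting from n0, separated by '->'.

n1-1 (Red): max(-93, -63, 29, -92) = 29
n1-2 (Red): max(48, 9, 16) = 48
n1 (Blue): min(29, 48) = 29
n2-1 (Red): max(-28, -46, 3) = 3
n2-2 (Red): max(27, -24, -25, -45) = 27
n2-3 (Red): max(-5, 82) = 82
n2 (Blue): min(3, 27, 82) = 3
n0 (Red): max(29, 3) = 29
At n0, Red picks n1 (highest: 29).
At n1, Blue picks n1-1 (lowest: 29).
At n1-1, Red picks n1-1-3 (highest: 29).
Terminal value 29.

n0 -> n1 -> n1-1 -> n1-1-3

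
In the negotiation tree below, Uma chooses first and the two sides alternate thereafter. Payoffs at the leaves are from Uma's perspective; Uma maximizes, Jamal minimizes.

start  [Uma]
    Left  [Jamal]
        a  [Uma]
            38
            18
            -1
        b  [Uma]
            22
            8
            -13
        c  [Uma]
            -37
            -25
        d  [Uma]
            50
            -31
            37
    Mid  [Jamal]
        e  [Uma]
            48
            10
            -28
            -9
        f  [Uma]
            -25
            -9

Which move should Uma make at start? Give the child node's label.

Mid

a (Uma): max(38, 18, -1) = 38
b (Uma): max(22, 8, -13) = 22
c (Uma): max(-37, -25) = -25
d (Uma): max(50, -31, 37) = 50
Left (Jamal): min(38, 22, -25, 50) = -25
e (Uma): max(48, 10, -28, -9) = 48
f (Uma): max(-25, -9) = -9
Mid (Jamal): min(48, -9) = -9
start (Uma): max(-25, -9) = -9
Uma at start wants the highest of {Left=-25, Mid=-9}, so chooses Mid.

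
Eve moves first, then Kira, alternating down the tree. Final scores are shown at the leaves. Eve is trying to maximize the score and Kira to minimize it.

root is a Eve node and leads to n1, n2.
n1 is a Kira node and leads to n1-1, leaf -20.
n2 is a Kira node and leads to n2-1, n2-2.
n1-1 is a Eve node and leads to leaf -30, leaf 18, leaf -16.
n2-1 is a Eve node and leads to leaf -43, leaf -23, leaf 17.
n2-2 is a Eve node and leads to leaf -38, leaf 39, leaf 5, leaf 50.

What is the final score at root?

n1-1 (Eve): max(-30, 18, -16) = 18
n1 (Kira): min(18, -20) = -20
n2-1 (Eve): max(-43, -23, 17) = 17
n2-2 (Eve): max(-38, 39, 5, 50) = 50
n2 (Kira): min(17, 50) = 17
root (Eve): max(-20, 17) = 17

17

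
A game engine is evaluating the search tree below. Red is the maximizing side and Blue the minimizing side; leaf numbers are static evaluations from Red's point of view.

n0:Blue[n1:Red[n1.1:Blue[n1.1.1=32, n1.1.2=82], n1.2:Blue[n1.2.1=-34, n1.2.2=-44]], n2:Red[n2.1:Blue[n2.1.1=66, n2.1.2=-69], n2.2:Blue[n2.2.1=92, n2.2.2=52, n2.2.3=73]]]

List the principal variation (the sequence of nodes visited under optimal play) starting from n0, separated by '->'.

n0 -> n1 -> n1.1 -> n1.1.1

n1.1 (Blue): min(32, 82) = 32
n1.2 (Blue): min(-34, -44) = -44
n1 (Red): max(32, -44) = 32
n2.1 (Blue): min(66, -69) = -69
n2.2 (Blue): min(92, 52, 73) = 52
n2 (Red): max(-69, 52) = 52
n0 (Blue): min(32, 52) = 32
At n0, Blue picks n1 (lowest: 32).
At n1, Red picks n1.1 (highest: 32).
At n1.1, Blue picks n1.1.1 (lowest: 32).
Terminal value 32.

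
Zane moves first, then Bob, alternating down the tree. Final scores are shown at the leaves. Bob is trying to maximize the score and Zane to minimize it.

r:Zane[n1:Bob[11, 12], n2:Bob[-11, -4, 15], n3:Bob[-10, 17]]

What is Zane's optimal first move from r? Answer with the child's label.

n1

n1 (Bob): max(11, 12) = 12
n2 (Bob): max(-11, -4, 15) = 15
n3 (Bob): max(-10, 17) = 17
r (Zane): min(12, 15, 17) = 12
Zane at r wants the lowest of {n1=12, n2=15, n3=17}, so chooses n1.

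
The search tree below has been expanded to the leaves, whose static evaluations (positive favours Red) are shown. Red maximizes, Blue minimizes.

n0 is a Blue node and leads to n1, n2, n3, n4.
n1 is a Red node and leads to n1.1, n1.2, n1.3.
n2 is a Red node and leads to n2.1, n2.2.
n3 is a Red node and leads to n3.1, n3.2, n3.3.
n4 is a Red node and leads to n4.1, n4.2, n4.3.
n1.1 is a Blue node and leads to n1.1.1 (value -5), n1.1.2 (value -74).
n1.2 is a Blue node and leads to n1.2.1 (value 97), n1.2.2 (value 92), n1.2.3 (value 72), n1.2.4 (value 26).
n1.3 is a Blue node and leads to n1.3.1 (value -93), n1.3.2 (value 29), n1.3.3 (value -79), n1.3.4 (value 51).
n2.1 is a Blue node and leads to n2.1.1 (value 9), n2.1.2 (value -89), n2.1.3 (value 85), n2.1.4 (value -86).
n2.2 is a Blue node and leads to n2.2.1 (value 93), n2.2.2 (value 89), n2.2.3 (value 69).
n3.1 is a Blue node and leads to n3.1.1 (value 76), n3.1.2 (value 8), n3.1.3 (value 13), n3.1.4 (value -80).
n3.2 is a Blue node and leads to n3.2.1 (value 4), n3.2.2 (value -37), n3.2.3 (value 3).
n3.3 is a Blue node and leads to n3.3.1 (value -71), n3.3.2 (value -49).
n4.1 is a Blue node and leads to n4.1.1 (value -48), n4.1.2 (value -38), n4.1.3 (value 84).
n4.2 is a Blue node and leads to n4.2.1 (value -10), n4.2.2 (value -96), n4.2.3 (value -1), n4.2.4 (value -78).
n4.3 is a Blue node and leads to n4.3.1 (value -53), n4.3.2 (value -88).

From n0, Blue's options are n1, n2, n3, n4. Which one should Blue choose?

n1.1 (Blue): min(-5, -74) = -74
n1.2 (Blue): min(97, 92, 72, 26) = 26
n1.3 (Blue): min(-93, 29, -79, 51) = -93
n1 (Red): max(-74, 26, -93) = 26
n2.1 (Blue): min(9, -89, 85, -86) = -89
n2.2 (Blue): min(93, 89, 69) = 69
n2 (Red): max(-89, 69) = 69
n3.1 (Blue): min(76, 8, 13, -80) = -80
n3.2 (Blue): min(4, -37, 3) = -37
n3.3 (Blue): min(-71, -49) = -71
n3 (Red): max(-80, -37, -71) = -37
n4.1 (Blue): min(-48, -38, 84) = -48
n4.2 (Blue): min(-10, -96, -1, -78) = -96
n4.3 (Blue): min(-53, -88) = -88
n4 (Red): max(-48, -96, -88) = -48
n0 (Blue): min(26, 69, -37, -48) = -48
Blue at n0 wants the lowest of {n1=26, n2=69, n3=-37, n4=-48}, so chooses n4.

n4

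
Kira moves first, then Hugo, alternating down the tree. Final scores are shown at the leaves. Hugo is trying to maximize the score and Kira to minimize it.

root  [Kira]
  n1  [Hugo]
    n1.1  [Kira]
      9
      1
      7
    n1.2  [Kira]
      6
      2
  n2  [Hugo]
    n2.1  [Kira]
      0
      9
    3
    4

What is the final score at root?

n1.1 (Kira): min(9, 1, 7) = 1
n1.2 (Kira): min(6, 2) = 2
n1 (Hugo): max(1, 2) = 2
n2.1 (Kira): min(0, 9) = 0
n2 (Hugo): max(0, 3, 4) = 4
root (Kira): min(2, 4) = 2

2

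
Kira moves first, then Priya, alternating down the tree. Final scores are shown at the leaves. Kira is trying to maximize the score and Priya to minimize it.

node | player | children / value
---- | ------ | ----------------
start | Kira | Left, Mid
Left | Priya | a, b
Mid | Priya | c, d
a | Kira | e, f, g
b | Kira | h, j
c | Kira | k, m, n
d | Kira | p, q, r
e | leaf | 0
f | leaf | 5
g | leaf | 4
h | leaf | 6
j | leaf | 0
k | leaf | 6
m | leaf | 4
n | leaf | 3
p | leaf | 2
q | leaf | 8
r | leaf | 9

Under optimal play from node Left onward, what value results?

5

a (Kira): max(0, 5, 4) = 5
b (Kira): max(6, 0) = 6
Left (Priya): min(5, 6) = 5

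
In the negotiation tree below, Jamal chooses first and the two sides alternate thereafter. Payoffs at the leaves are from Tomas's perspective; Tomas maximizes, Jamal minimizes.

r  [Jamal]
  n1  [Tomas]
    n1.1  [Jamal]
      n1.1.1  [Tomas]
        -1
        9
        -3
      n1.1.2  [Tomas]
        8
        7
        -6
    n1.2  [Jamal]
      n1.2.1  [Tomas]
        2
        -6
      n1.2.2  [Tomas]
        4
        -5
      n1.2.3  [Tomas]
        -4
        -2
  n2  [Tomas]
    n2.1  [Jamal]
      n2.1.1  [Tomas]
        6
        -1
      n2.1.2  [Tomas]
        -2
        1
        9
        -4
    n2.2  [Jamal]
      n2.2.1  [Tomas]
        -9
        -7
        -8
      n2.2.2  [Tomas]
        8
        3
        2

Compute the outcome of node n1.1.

n1.1.1 (Tomas): max(-1, 9, -3) = 9
n1.1.2 (Tomas): max(8, 7, -6) = 8
n1.1 (Jamal): min(9, 8) = 8

8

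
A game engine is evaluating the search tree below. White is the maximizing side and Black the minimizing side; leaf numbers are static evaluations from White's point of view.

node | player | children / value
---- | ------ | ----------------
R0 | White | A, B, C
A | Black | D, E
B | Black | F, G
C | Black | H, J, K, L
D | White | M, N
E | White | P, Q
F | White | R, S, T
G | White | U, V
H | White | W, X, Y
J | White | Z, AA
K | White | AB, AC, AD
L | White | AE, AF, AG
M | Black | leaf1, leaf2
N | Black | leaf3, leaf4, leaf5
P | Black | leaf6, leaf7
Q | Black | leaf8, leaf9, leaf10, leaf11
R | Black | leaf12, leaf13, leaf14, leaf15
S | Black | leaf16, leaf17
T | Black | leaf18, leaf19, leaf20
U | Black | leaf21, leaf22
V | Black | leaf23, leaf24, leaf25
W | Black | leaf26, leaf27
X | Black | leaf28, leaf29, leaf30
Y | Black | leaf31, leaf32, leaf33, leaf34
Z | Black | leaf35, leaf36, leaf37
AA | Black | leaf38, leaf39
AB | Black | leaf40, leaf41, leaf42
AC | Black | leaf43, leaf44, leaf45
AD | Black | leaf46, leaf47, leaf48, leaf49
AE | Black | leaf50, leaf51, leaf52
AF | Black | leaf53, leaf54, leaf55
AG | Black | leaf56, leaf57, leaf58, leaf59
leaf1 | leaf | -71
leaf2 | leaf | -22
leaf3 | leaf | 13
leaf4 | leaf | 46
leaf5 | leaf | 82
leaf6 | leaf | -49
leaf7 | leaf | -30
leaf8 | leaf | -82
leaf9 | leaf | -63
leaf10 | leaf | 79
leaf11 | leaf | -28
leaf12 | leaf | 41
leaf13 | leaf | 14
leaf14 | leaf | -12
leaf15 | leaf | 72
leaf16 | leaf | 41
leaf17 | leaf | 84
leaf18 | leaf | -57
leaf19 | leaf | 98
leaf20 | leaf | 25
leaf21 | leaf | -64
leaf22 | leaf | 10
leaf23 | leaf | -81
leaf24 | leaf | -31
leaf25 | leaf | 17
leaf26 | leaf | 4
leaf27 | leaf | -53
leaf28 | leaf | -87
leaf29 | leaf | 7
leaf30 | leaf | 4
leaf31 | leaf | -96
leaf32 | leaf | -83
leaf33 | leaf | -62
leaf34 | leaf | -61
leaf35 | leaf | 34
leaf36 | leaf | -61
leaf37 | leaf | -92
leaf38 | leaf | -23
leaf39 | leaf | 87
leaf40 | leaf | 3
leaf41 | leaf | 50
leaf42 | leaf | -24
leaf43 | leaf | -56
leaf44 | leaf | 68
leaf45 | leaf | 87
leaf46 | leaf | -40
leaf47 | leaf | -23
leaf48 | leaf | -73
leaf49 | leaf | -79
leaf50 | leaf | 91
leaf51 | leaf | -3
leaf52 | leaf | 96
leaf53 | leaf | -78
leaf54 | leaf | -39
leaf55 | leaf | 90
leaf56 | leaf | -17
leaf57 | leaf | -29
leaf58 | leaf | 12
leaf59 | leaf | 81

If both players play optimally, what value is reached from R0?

-49

M (Black): min(-71, -22) = -71
N (Black): min(13, 46, 82) = 13
D (White): max(-71, 13) = 13
P (Black): min(-49, -30) = -49
Q (Black): min(-82, -63, 79, -28) = -82
E (White): max(-49, -82) = -49
A (Black): min(13, -49) = -49
R (Black): min(41, 14, -12, 72) = -12
S (Black): min(41, 84) = 41
T (Black): min(-57, 98, 25) = -57
F (White): max(-12, 41, -57) = 41
U (Black): min(-64, 10) = -64
V (Black): min(-81, -31, 17) = -81
G (White): max(-64, -81) = -64
B (Black): min(41, -64) = -64
W (Black): min(4, -53) = -53
X (Black): min(-87, 7, 4) = -87
Y (Black): min(-96, -83, -62, -61) = -96
H (White): max(-53, -87, -96) = -53
Z (Black): min(34, -61, -92) = -92
AA (Black): min(-23, 87) = -23
J (White): max(-92, -23) = -23
AB (Black): min(3, 50, -24) = -24
AC (Black): min(-56, 68, 87) = -56
AD (Black): min(-40, -23, -73, -79) = -79
K (White): max(-24, -56, -79) = -24
AE (Black): min(91, -3, 96) = -3
AF (Black): min(-78, -39, 90) = -78
AG (Black): min(-17, -29, 12, 81) = -29
L (White): max(-3, -78, -29) = -3
C (Black): min(-53, -23, -24, -3) = -53
R0 (White): max(-49, -64, -53) = -49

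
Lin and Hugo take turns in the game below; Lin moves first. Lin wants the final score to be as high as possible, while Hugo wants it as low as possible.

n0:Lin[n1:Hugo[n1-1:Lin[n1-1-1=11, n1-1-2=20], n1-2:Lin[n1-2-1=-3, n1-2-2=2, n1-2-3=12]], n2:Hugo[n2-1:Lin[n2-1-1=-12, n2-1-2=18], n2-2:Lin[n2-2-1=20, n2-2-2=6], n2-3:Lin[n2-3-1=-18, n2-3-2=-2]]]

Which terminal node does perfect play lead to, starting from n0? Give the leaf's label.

n1-2-3

n1-1 (Lin): max(11, 20) = 20
n1-2 (Lin): max(-3, 2, 12) = 12
n1 (Hugo): min(20, 12) = 12
n2-1 (Lin): max(-12, 18) = 18
n2-2 (Lin): max(20, 6) = 20
n2-3 (Lin): max(-18, -2) = -2
n2 (Hugo): min(18, 20, -2) = -2
n0 (Lin): max(12, -2) = 12
At n0, Lin picks n1 (highest: 12).
At n1, Hugo picks n1-2 (lowest: 12).
At n1-2, Lin picks n1-2-3 (highest: 12).
Terminal value 12.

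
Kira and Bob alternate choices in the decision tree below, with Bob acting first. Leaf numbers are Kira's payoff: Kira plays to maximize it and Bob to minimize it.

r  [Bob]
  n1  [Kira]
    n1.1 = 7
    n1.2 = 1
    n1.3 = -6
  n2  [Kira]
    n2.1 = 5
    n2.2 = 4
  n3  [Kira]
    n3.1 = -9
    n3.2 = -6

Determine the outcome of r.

n1 (Kira): max(7, 1, -6) = 7
n2 (Kira): max(5, 4) = 5
n3 (Kira): max(-9, -6) = -6
r (Bob): min(7, 5, -6) = -6

-6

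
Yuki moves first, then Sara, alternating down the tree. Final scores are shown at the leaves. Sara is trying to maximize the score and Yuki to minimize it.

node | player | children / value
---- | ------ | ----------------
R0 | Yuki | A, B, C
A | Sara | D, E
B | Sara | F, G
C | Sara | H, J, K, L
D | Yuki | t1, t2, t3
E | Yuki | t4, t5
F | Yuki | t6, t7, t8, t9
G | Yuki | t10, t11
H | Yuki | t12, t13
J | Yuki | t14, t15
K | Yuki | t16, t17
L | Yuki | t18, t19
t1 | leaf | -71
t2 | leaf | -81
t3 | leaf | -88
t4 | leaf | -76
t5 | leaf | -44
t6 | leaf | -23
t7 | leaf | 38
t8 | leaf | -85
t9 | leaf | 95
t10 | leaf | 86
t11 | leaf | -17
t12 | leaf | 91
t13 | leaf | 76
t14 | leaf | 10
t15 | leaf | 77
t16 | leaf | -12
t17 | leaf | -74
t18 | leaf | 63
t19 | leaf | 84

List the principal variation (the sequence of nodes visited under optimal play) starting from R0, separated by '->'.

D (Yuki): min(-71, -81, -88) = -88
E (Yuki): min(-76, -44) = -76
A (Sara): max(-88, -76) = -76
F (Yuki): min(-23, 38, -85, 95) = -85
G (Yuki): min(86, -17) = -17
B (Sara): max(-85, -17) = -17
H (Yuki): min(91, 76) = 76
J (Yuki): min(10, 77) = 10
K (Yuki): min(-12, -74) = -74
L (Yuki): min(63, 84) = 63
C (Sara): max(76, 10, -74, 63) = 76
R0 (Yuki): min(-76, -17, 76) = -76
At R0, Yuki picks A (lowest: -76).
At A, Sara picks E (highest: -76).
At E, Yuki picks t4 (lowest: -76).
Terminal value -76.

R0 -> A -> E -> t4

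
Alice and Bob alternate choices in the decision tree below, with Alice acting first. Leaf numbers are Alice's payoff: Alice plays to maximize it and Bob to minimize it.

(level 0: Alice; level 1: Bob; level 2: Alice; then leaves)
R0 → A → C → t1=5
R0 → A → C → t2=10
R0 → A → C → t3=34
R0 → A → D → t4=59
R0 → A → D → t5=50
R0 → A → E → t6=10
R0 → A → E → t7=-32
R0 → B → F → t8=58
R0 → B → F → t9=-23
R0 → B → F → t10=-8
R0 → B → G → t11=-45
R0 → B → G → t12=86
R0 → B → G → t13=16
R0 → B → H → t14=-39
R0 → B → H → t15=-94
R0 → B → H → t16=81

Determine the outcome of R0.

C (Alice): max(5, 10, 34) = 34
D (Alice): max(59, 50) = 59
E (Alice): max(10, -32) = 10
A (Bob): min(34, 59, 10) = 10
F (Alice): max(58, -23, -8) = 58
G (Alice): max(-45, 86, 16) = 86
H (Alice): max(-39, -94, 81) = 81
B (Bob): min(58, 86, 81) = 58
R0 (Alice): max(10, 58) = 58

58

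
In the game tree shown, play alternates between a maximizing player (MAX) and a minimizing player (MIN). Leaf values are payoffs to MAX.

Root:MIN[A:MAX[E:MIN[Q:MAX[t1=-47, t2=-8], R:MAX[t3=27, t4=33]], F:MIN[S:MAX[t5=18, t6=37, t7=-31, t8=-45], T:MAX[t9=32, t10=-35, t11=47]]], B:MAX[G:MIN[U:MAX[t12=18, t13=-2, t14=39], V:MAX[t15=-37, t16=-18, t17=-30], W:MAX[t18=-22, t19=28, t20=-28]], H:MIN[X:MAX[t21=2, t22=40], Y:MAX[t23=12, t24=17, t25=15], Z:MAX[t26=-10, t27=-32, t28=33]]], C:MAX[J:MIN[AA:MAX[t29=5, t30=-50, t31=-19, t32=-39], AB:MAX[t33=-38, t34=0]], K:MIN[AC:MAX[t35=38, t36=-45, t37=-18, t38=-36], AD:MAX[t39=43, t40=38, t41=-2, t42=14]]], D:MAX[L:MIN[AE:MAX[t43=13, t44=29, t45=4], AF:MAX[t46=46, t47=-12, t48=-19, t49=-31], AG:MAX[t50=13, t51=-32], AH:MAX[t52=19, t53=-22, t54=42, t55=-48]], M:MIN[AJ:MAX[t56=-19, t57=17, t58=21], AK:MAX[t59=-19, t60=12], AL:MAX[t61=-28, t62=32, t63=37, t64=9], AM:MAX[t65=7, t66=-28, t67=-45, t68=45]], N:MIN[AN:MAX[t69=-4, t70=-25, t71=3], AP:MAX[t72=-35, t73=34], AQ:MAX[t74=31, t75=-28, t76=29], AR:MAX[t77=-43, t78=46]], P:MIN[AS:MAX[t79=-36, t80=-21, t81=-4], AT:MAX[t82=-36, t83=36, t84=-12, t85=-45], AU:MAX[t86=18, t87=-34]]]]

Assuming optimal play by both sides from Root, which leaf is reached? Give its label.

t50

Q (MAX): max(-47, -8) = -8
R (MAX): max(27, 33) = 33
E (MIN): min(-8, 33) = -8
S (MAX): max(18, 37, -31, -45) = 37
T (MAX): max(32, -35, 47) = 47
F (MIN): min(37, 47) = 37
A (MAX): max(-8, 37) = 37
U (MAX): max(18, -2, 39) = 39
V (MAX): max(-37, -18, -30) = -18
W (MAX): max(-22, 28, -28) = 28
G (MIN): min(39, -18, 28) = -18
X (MAX): max(2, 40) = 40
Y (MAX): max(12, 17, 15) = 17
Z (MAX): max(-10, -32, 33) = 33
H (MIN): min(40, 17, 33) = 17
B (MAX): max(-18, 17) = 17
AA (MAX): max(5, -50, -19, -39) = 5
AB (MAX): max(-38, 0) = 0
J (MIN): min(5, 0) = 0
AC (MAX): max(38, -45, -18, -36) = 38
AD (MAX): max(43, 38, -2, 14) = 43
K (MIN): min(38, 43) = 38
C (MAX): max(0, 38) = 38
AE (MAX): max(13, 29, 4) = 29
AF (MAX): max(46, -12, -19, -31) = 46
AG (MAX): max(13, -32) = 13
AH (MAX): max(19, -22, 42, -48) = 42
L (MIN): min(29, 46, 13, 42) = 13
AJ (MAX): max(-19, 17, 21) = 21
AK (MAX): max(-19, 12) = 12
AL (MAX): max(-28, 32, 37, 9) = 37
AM (MAX): max(7, -28, -45, 45) = 45
M (MIN): min(21, 12, 37, 45) = 12
AN (MAX): max(-4, -25, 3) = 3
AP (MAX): max(-35, 34) = 34
AQ (MAX): max(31, -28, 29) = 31
AR (MAX): max(-43, 46) = 46
N (MIN): min(3, 34, 31, 46) = 3
AS (MAX): max(-36, -21, -4) = -4
AT (MAX): max(-36, 36, -12, -45) = 36
AU (MAX): max(18, -34) = 18
P (MIN): min(-4, 36, 18) = -4
D (MAX): max(13, 12, 3, -4) = 13
Root (MIN): min(37, 17, 38, 13) = 13
At Root, MIN picks D (lowest: 13).
At D, MAX picks L (highest: 13).
At L, MIN picks AG (lowest: 13).
At AG, MAX picks t50 (highest: 13).
Terminal value 13.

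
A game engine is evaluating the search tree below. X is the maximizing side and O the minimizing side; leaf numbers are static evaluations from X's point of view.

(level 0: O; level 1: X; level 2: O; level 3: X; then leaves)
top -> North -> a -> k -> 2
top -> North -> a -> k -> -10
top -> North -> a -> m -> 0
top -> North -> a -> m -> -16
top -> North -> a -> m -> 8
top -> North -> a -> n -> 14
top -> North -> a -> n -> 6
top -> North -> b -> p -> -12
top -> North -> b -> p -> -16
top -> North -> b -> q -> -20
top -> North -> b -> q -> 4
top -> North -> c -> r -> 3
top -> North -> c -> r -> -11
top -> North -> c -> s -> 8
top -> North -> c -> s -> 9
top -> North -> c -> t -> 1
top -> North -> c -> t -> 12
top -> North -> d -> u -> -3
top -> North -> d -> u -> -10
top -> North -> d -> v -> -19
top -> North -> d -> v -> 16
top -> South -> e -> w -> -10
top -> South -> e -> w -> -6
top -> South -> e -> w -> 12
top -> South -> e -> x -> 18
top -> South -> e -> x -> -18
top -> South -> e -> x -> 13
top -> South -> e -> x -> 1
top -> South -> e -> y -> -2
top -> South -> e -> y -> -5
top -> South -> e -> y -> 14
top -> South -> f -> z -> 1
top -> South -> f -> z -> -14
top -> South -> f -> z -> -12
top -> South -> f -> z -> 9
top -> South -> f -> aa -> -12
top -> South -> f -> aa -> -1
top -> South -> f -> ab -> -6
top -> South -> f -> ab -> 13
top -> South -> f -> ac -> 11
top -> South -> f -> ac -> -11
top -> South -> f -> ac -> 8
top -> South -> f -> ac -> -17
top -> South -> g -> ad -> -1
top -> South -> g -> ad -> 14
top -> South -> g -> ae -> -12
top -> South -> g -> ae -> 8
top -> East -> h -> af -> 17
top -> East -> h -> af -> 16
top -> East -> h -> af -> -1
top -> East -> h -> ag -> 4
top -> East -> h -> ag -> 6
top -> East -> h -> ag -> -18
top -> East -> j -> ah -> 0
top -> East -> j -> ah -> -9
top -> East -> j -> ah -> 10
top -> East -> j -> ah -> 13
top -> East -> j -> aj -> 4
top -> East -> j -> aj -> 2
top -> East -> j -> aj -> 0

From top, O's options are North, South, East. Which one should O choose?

North

k (X): max(2, -10) = 2
m (X): max(0, -16, 8) = 8
n (X): max(14, 6) = 14
a (O): min(2, 8, 14) = 2
p (X): max(-12, -16) = -12
q (X): max(-20, 4) = 4
b (O): min(-12, 4) = -12
r (X): max(3, -11) = 3
s (X): max(8, 9) = 9
t (X): max(1, 12) = 12
c (O): min(3, 9, 12) = 3
u (X): max(-3, -10) = -3
v (X): max(-19, 16) = 16
d (O): min(-3, 16) = -3
North (X): max(2, -12, 3, -3) = 3
w (X): max(-10, -6, 12) = 12
x (X): max(18, -18, 13, 1) = 18
y (X): max(-2, -5, 14) = 14
e (O): min(12, 18, 14) = 12
z (X): max(1, -14, -12, 9) = 9
aa (X): max(-12, -1) = -1
ab (X): max(-6, 13) = 13
ac (X): max(11, -11, 8, -17) = 11
f (O): min(9, -1, 13, 11) = -1
ad (X): max(-1, 14) = 14
ae (X): max(-12, 8) = 8
g (O): min(14, 8) = 8
South (X): max(12, -1, 8) = 12
af (X): max(17, 16, -1) = 17
ag (X): max(4, 6, -18) = 6
h (O): min(17, 6) = 6
ah (X): max(0, -9, 10, 13) = 13
aj (X): max(4, 2, 0) = 4
j (O): min(13, 4) = 4
East (X): max(6, 4) = 6
top (O): min(3, 12, 6) = 3
O at top wants the lowest of {North=3, South=12, East=6}, so chooses North.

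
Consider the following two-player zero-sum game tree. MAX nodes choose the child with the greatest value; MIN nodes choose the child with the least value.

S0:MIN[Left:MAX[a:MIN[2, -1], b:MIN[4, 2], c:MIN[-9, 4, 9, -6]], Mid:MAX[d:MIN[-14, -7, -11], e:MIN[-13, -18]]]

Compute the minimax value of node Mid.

-14

d (MIN): min(-14, -7, -11) = -14
e (MIN): min(-13, -18) = -18
Mid (MAX): max(-14, -18) = -14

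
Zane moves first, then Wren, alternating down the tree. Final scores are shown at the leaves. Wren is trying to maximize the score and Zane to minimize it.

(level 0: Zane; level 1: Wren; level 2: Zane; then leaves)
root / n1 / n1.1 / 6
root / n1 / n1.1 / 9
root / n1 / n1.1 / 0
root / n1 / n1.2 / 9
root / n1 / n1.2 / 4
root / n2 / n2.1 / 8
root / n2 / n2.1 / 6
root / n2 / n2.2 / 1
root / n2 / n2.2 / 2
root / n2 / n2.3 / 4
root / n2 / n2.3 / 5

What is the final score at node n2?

6

n2.1 (Zane): min(8, 6) = 6
n2.2 (Zane): min(1, 2) = 1
n2.3 (Zane): min(4, 5) = 4
n2 (Wren): max(6, 1, 4) = 6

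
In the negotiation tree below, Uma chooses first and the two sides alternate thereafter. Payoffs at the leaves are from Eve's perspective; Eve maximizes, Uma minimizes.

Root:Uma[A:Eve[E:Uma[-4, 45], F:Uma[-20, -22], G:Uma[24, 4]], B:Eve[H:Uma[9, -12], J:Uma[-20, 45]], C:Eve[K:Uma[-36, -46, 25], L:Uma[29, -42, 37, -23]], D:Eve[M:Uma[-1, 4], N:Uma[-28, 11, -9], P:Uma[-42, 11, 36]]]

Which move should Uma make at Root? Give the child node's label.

C

E (Uma): min(-4, 45) = -4
F (Uma): min(-20, -22) = -22
G (Uma): min(24, 4) = 4
A (Eve): max(-4, -22, 4) = 4
H (Uma): min(9, -12) = -12
J (Uma): min(-20, 45) = -20
B (Eve): max(-12, -20) = -12
K (Uma): min(-36, -46, 25) = -46
L (Uma): min(29, -42, 37, -23) = -42
C (Eve): max(-46, -42) = -42
M (Uma): min(-1, 4) = -1
N (Uma): min(-28, 11, -9) = -28
P (Uma): min(-42, 11, 36) = -42
D (Eve): max(-1, -28, -42) = -1
Root (Uma): min(4, -12, -42, -1) = -42
Uma at Root wants the lowest of {A=4, B=-12, C=-42, D=-1}, so chooses C.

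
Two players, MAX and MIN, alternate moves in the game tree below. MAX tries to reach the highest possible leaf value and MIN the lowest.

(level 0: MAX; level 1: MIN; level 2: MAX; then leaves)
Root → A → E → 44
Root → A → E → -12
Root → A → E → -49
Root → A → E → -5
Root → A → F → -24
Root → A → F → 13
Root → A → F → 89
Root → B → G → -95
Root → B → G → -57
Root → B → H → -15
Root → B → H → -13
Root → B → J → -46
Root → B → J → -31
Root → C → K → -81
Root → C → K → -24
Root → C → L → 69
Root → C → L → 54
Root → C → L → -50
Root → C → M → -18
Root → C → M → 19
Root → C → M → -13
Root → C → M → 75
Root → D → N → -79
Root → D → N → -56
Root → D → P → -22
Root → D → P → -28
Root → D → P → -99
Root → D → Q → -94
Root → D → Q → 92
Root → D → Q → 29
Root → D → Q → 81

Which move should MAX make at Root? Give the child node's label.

E (MAX): max(44, -12, -49, -5) = 44
F (MAX): max(-24, 13, 89) = 89
A (MIN): min(44, 89) = 44
G (MAX): max(-95, -57) = -57
H (MAX): max(-15, -13) = -13
J (MAX): max(-46, -31) = -31
B (MIN): min(-57, -13, -31) = -57
K (MAX): max(-81, -24) = -24
L (MAX): max(69, 54, -50) = 69
M (MAX): max(-18, 19, -13, 75) = 75
C (MIN): min(-24, 69, 75) = -24
N (MAX): max(-79, -56) = -56
P (MAX): max(-22, -28, -99) = -22
Q (MAX): max(-94, 92, 29, 81) = 92
D (MIN): min(-56, -22, 92) = -56
Root (MAX): max(44, -57, -24, -56) = 44
MAX at Root wants the highest of {A=44, B=-57, C=-24, D=-56}, so chooses A.

A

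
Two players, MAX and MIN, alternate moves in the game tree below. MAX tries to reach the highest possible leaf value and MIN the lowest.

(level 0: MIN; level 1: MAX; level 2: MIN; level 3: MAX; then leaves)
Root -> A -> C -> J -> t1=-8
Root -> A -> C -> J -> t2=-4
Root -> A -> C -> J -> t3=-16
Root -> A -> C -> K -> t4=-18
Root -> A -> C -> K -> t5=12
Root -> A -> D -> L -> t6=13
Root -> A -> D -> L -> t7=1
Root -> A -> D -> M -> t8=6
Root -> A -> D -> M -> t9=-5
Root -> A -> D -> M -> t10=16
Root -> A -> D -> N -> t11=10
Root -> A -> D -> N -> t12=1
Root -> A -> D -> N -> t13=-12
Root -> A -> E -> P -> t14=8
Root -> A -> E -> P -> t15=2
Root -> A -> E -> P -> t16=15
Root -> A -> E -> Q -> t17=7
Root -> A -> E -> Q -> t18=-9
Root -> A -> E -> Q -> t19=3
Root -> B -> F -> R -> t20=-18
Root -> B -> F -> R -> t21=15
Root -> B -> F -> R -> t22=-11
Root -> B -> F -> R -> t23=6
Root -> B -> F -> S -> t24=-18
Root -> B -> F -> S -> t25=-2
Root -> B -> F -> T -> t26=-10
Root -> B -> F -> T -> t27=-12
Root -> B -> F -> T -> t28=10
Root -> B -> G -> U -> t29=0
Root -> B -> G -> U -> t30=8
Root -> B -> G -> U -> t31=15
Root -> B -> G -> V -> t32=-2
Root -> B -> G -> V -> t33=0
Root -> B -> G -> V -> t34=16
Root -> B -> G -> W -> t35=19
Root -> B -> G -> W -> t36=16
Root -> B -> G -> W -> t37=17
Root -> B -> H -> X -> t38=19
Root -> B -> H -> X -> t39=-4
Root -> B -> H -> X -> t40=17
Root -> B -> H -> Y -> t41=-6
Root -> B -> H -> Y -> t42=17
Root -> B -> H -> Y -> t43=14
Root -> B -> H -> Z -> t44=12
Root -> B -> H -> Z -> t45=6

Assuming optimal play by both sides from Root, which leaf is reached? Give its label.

J (MAX): max(-8, -4, -16) = -4
K (MAX): max(-18, 12) = 12
C (MIN): min(-4, 12) = -4
L (MAX): max(13, 1) = 13
M (MAX): max(6, -5, 16) = 16
N (MAX): max(10, 1, -12) = 10
D (MIN): min(13, 16, 10) = 10
P (MAX): max(8, 2, 15) = 15
Q (MAX): max(7, -9, 3) = 7
E (MIN): min(15, 7) = 7
A (MAX): max(-4, 10, 7) = 10
R (MAX): max(-18, 15, -11, 6) = 15
S (MAX): max(-18, -2) = -2
T (MAX): max(-10, -12, 10) = 10
F (MIN): min(15, -2, 10) = -2
U (MAX): max(0, 8, 15) = 15
V (MAX): max(-2, 0, 16) = 16
W (MAX): max(19, 16, 17) = 19
G (MIN): min(15, 16, 19) = 15
X (MAX): max(19, -4, 17) = 19
Y (MAX): max(-6, 17, 14) = 17
Z (MAX): max(12, 6) = 12
H (MIN): min(19, 17, 12) = 12
B (MAX): max(-2, 15, 12) = 15
Root (MIN): min(10, 15) = 10
At Root, MIN picks A (lowest: 10).
At A, MAX picks D (highest: 10).
At D, MIN picks N (lowest: 10).
At N, MAX picks t11 (highest: 10).
Terminal value 10.

t11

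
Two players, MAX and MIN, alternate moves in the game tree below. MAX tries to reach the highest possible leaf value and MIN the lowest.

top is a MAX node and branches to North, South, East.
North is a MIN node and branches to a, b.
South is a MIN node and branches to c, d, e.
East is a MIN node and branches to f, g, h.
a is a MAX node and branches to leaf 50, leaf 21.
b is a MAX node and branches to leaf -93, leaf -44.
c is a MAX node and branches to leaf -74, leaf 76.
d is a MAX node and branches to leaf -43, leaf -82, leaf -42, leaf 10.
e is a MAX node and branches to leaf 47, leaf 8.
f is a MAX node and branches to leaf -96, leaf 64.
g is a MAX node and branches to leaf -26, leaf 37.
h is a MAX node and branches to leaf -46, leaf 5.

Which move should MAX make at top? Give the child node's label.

South

a (MAX): max(50, 21) = 50
b (MAX): max(-93, -44) = -44
North (MIN): min(50, -44) = -44
c (MAX): max(-74, 76) = 76
d (MAX): max(-43, -82, -42, 10) = 10
e (MAX): max(47, 8) = 47
South (MIN): min(76, 10, 47) = 10
f (MAX): max(-96, 64) = 64
g (MAX): max(-26, 37) = 37
h (MAX): max(-46, 5) = 5
East (MIN): min(64, 37, 5) = 5
top (MAX): max(-44, 10, 5) = 10
MAX at top wants the highest of {North=-44, South=10, East=5}, so chooses South.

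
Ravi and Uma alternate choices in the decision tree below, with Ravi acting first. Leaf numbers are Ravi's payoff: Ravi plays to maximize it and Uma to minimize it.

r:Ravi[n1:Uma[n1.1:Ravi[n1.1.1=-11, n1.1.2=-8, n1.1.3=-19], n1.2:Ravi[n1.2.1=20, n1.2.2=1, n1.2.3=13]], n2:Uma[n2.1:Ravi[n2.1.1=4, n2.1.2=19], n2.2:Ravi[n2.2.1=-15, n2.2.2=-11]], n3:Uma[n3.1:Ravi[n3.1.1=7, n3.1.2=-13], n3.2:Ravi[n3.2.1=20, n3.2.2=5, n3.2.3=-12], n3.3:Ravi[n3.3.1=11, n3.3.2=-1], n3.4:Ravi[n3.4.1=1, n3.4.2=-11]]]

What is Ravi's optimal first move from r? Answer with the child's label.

n1.1 (Ravi): max(-11, -8, -19) = -8
n1.2 (Ravi): max(20, 1, 13) = 20
n1 (Uma): min(-8, 20) = -8
n2.1 (Ravi): max(4, 19) = 19
n2.2 (Ravi): max(-15, -11) = -11
n2 (Uma): min(19, -11) = -11
n3.1 (Ravi): max(7, -13) = 7
n3.2 (Ravi): max(20, 5, -12) = 20
n3.3 (Ravi): max(11, -1) = 11
n3.4 (Ravi): max(1, -11) = 1
n3 (Uma): min(7, 20, 11, 1) = 1
r (Ravi): max(-8, -11, 1) = 1
Ravi at r wants the highest of {n1=-8, n2=-11, n3=1}, so chooses n3.

n3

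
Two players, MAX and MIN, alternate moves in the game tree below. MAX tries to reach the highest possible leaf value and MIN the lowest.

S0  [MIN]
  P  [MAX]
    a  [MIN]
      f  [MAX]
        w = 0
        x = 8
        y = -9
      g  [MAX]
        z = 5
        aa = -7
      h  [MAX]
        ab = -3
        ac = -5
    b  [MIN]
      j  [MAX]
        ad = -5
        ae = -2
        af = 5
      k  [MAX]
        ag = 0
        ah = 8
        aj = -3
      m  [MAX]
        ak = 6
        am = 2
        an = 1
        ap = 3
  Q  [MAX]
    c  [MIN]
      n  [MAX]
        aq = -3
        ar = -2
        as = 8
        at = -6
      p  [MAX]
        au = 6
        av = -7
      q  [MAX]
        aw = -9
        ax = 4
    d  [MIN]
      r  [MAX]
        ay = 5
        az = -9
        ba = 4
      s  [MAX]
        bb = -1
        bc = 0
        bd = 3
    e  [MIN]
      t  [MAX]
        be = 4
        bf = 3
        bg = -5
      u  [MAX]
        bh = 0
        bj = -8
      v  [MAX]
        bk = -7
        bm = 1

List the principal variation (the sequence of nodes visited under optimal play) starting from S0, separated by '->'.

f (MAX): max(0, 8, -9) = 8
g (MAX): max(5, -7) = 5
h (MAX): max(-3, -5) = -3
a (MIN): min(8, 5, -3) = -3
j (MAX): max(-5, -2, 5) = 5
k (MAX): max(0, 8, -3) = 8
m (MAX): max(6, 2, 1, 3) = 6
b (MIN): min(5, 8, 6) = 5
P (MAX): max(-3, 5) = 5
n (MAX): max(-3, -2, 8, -6) = 8
p (MAX): max(6, -7) = 6
q (MAX): max(-9, 4) = 4
c (MIN): min(8, 6, 4) = 4
r (MAX): max(5, -9, 4) = 5
s (MAX): max(-1, 0, 3) = 3
d (MIN): min(5, 3) = 3
t (MAX): max(4, 3, -5) = 4
u (MAX): max(0, -8) = 0
v (MAX): max(-7, 1) = 1
e (MIN): min(4, 0, 1) = 0
Q (MAX): max(4, 3, 0) = 4
S0 (MIN): min(5, 4) = 4
At S0, MIN picks Q (lowest: 4).
At Q, MAX picks c (highest: 4).
At c, MIN picks q (lowest: 4).
At q, MAX picks ax (highest: 4).
Terminal value 4.

S0 -> Q -> c -> q -> ax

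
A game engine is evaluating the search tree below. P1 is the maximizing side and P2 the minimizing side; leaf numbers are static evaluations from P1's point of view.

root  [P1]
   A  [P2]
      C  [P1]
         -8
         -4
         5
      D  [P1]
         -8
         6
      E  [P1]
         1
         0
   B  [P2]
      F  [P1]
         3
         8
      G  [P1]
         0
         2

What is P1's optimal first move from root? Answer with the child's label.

B

C (P1): max(-8, -4, 5) = 5
D (P1): max(-8, 6) = 6
E (P1): max(1, 0) = 1
A (P2): min(5, 6, 1) = 1
F (P1): max(3, 8) = 8
G (P1): max(0, 2) = 2
B (P2): min(8, 2) = 2
root (P1): max(1, 2) = 2
P1 at root wants the highest of {A=1, B=2}, so chooses B.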